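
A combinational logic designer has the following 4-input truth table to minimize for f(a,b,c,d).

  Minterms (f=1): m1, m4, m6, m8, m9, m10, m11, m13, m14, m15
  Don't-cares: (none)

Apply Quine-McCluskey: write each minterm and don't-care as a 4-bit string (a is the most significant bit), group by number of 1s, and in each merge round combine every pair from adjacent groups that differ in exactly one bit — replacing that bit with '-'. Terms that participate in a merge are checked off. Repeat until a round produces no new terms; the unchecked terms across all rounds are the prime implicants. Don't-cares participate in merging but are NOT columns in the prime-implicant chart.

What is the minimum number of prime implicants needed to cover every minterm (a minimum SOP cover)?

[col 0] 0001*, 0100*, 0110*, 1000*, 1001*, 1010*, 1011*, 1101*, 1110*, 1111*
[col 1] -001, -110, 01-0, 1-01*, 1-10*, 1-11*, 10-0*, 10-1*, 100-*, 101-*, 11-1*, 111-*
[col 2] 1--1, 1-1-, 10--
Prime implicants: -001, -110, 01-0, 1--1, 1-1-, 10--
PI chart (minterm → PIs covering it):
  1 | -001  (sole → essential)
  4 | 01-0  (sole → essential)
  6 | -110,01-0
  8 | 10--  (sole → essential)
  9 | -001,1--1,10--
  10 | 1-1-,10--
  11 | 1--1,1-1-,10--
  13 | 1--1  (sole → essential)
  14 | -110,1-1-
  15 | 1--1,1-1-
Essential prime implicants: -001, 01-0, 1--1, 10--
Petrick residual → -110
Minimum SOP uses 5 PIs: b'c'd + bcd' + a'bd' + ad + ab'

5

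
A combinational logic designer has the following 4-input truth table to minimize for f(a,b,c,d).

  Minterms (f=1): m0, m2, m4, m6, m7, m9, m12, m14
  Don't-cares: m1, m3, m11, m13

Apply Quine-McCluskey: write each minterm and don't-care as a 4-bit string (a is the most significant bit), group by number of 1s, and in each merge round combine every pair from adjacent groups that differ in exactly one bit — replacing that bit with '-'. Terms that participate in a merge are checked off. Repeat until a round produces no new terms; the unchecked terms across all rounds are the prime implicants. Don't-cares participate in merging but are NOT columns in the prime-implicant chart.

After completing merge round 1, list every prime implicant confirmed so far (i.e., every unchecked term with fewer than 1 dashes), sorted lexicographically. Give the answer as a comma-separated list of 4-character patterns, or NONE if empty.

NONE

[col 0] 0000*, 0001*, 0010*, 0011*, 0100*, 0110*, 0111*, 1001*, 1011*, 1100*, 1101*, 1110*
[col 1] -001*, -011*, -100*, -110*, 0-00*, 0-10*, 0-11*, 00-0*, 00-1*, 000-*, 001-*, 01-0*, 011-*, 1-01, 10-1*, 11-0*, 110-
[col 2] -0-1, -1-0, 0--0, 0-1-, 00--
Prime implicants: -0-1, -1-0, 0--0, 0-1-, 00--, 1-01, 110-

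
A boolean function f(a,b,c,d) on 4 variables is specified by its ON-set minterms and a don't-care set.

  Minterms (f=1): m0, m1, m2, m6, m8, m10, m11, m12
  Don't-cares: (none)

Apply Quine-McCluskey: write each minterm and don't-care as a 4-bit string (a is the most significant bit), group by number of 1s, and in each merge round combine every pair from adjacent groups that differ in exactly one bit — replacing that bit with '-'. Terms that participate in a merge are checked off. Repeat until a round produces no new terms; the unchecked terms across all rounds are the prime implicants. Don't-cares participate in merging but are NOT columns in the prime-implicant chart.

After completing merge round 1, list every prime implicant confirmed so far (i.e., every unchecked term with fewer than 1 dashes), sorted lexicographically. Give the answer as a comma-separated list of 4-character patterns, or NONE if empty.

NONE

size-2^0 implicants → 0000(✓)  0001(✓)  0010(✓)  0110(✓)  1000(✓)  1010(✓)  1011(✓)  1100(✓)
size-2^1 implicants → -000(✓)  -010(✓)  0-10  00-0(✓)  000-  1-00  10-0(✓)  101-
size-2^2 implicants → -0-0
Unchecked terms (primes): -0-0, 0-10, 000-, 1-00, 101-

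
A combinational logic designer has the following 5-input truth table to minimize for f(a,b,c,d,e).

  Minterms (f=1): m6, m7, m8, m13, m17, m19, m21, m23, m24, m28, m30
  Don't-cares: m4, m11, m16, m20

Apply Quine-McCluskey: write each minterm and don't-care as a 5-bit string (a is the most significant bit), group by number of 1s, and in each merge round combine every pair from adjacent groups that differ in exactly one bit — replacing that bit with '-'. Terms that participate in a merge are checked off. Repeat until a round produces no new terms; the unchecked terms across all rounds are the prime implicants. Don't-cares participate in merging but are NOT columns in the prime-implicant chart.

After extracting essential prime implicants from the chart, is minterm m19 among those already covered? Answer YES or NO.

[col 0] 00100*, 00110*, 00111*, 01000*, 01011, 01101, 10000*, 10001*, 10011*, 10100*, 10101*, 10111*, 11000*, 11100*, 11110*
[col 1] -0100, -0111, -1000, 001-0, 0011-, 1-000*, 1-100*, 10-00*, 10-01*, 10-11*, 100-1*, 1000-*, 101-1*, 1010-*, 11-00*, 111-0
[col 2] 1--00, 10--1, 10-0-
Prime implicants: -0100, -0111, -1000, 001-0, 0011-, 01011, 01101, 1--00, 10--1, 10-0-, 111-0
PI chart (minterm → PIs covering it):
  6 | 001-0,0011-
  7 | -0111,0011-
  8 | -1000  (sole → essential)
  13 | 01101  (sole → essential)
  17 | 10--1,10-0-
  19 | 10--1  (sole → essential)
  21 | 10--1,10-0-
  23 | -0111,10--1
  24 | -1000,1--00
  28 | 1--00,111-0
  30 | 111-0  (sole → essential)
Essential prime implicants: -1000, 01101, 10--1, 111-0

YES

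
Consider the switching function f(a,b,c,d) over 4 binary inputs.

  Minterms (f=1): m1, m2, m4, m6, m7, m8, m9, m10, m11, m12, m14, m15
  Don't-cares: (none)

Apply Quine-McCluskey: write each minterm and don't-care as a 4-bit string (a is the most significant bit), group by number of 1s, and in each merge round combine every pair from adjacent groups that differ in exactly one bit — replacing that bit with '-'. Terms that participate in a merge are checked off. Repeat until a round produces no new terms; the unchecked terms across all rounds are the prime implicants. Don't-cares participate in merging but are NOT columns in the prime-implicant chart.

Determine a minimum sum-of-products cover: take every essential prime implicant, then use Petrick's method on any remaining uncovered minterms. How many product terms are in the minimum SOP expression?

5

[col 0] 0001*, 0010*, 0100*, 0110*, 0111*, 1000*, 1001*, 1010*, 1011*, 1100*, 1110*, 1111*
[col 1] -001, -010*, -100*, -110*, -111*, 0-10*, 01-0*, 011-*, 1-00*, 1-10*, 1-11*, 10-0*, 10-1*, 100-*, 101-*, 11-0*, 111-*
[col 2] --10, -1-0, -11-, 1--0, 1-1-, 10--
Prime implicants: --10, -001, -1-0, -11-, 1--0, 1-1-, 10--
PI chart (minterm → PIs covering it):
  1 | -001  (sole → essential)
  2 | --10  (sole → essential)
  4 | -1-0  (sole → essential)
  6 | --10,-1-0,-11-
  7 | -11-  (sole → essential)
  8 | 1--0,10--
  9 | -001,10--
  10 | --10,1--0,1-1-,10--
  11 | 1-1-,10--
  12 | -1-0,1--0
  14 | --10,-1-0,-11-,1--0,1-1-
  15 | -11-,1-1-
Essential prime implicants: --10, -001, -1-0, -11-
Petrick residual → 10--
Minimum SOP uses 5 PIs: cd' + b'c'd + bd' + bc + ab'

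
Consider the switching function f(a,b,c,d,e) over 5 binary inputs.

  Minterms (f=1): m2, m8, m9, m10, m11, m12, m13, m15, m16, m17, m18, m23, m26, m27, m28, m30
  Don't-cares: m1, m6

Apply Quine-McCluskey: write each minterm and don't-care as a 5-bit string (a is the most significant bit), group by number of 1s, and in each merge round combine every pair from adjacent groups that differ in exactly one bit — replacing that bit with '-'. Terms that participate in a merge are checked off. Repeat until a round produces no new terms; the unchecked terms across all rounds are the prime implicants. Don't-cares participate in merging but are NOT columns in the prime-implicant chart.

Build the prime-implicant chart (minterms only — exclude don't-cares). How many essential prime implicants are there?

Round 0: 00001✓ 00010✓ 00110✓ 01000✓ 01001✓ 01010✓ 01011✓ 01100✓ 01101✓ 01111✓ 10000✓ 10001✓ 10010✓ 10111 11010✓ 11011✓ 11100✓ 11110✓
Round 1: -0001 -0010✓ -1010✓ -1011✓ -1100 0-001 0-010✓ 00-10 01-00✓ 01-01✓ 01-11✓ 010-0✓ 010-1✓ 0100-✓ 0101-✓ 011-1✓ 0110-✓ 1-010✓ 100-0 1000- 11-10 1101-✓ 111-0
Round 2: --010 -101- 01--1 01-0- 010--
PIs = {--010, -0001, -101-, -1100, 0-001, 00-10, 01--1, 01-0-, 010--, 100-0, 1000-, 10111, 11-10, 111-0}
Coverage chart:
  m2: --010,00-10
  m8: 01-0-,010--
  m9: 0-001,01--1,01-0-,010--
  m10: --010,-101-,010--
  m11: -101-,01--1,010--
  m12: -1100,01-0-
  m13: 01--1,01-0-
  m15: 01--1 ←essential
  m16: 100-0,1000-
  m17: -0001,1000-
  m18: --010,100-0
  m23: 10111 ←essential
  m26: --010,-101-,11-10
  m27: -101- ←essential
  m28: -1100,111-0
  m30: 11-10,111-0
Essential: -101-, 01--1, 10111

3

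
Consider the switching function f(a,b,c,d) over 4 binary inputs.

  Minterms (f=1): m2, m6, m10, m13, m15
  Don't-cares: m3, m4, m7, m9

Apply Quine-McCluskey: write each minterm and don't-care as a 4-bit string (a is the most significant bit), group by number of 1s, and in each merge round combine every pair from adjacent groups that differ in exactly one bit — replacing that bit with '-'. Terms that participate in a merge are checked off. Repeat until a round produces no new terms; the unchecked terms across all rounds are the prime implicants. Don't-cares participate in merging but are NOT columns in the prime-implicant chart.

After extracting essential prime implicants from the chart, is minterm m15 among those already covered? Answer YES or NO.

[col 0] 0010*, 0011*, 0100*, 0110*, 0111*, 1001*, 1010*, 1101*, 1111*
[col 1] -010, -111, 0-10*, 0-11*, 001-*, 01-0, 011-*, 1-01, 11-1
[col 2] 0-1-
Prime implicants: -010, -111, 0-1-, 01-0, 1-01, 11-1
PI chart (minterm → PIs covering it):
  2 | -010,0-1-
  6 | 0-1-,01-0
  10 | -010  (sole → essential)
  13 | 1-01,11-1
  15 | -111,11-1
Essential prime implicants: -010

NO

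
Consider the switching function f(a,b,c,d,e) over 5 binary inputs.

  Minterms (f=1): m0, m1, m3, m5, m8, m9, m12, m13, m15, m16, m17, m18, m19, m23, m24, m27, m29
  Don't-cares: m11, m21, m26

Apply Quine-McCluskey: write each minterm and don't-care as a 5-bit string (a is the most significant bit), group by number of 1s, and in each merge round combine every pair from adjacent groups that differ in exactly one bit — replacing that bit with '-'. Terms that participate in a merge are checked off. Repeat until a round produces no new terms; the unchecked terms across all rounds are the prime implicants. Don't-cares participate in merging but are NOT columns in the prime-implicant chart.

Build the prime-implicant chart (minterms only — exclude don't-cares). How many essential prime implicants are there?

size-2^0 implicants → 00000(✓)  00001(✓)  00011(✓)  00101(✓)  01000(✓)  01001(✓)  01011(✓)  01100(✓)  01101(✓)  01111(✓)  10000(✓)  10001(✓)  10010(✓)  10011(✓)  10101(✓)  10111(✓)  11000(✓)  11010(✓)  11011(✓)  11101(✓)
size-2^1 implicants → -0000(✓)  -0001(✓)  -0011(✓)  -0101(✓)  -1000(✓)  -1011(✓)  -1101(✓)  0-000(✓)  0-001(✓)  0-011(✓)  0-101(✓)  00-01(✓)  000-1(✓)  0000-(✓)  01-00(✓)  01-01(✓)  01-11(✓)  010-1(✓)  0100-(✓)  011-1(✓)  0110-(✓)  1-000(✓)  1-010(✓)  1-011(✓)  1-101(✓)  10-01(✓)  10-11(✓)  100-0(✓)  100-1(✓)  1000-(✓)  1001-(✓)  101-1(✓)  110-0(✓)  1101-(✓)
size-2^2 implicants → --000  --011  --101  -0-01  -00-1  -000-  0--01  0-0-1  0-00-  01--1  01-0-  1-0-0  1-01-  10--1  100--
Unchecked terms (primes): --000, --011, --101, -0-01, -00-1, -000-, 0--01, 0-0-1, 0-00-, 01--1, 01-0-, 1-0-0, 1-01-, 10--1, 100--
Minterm coverage:
  m0 ⊆ --000,-000-,0-00-
  m1 ⊆ -0-01,-00-1,-000-,0--01,0-0-1,0-00-
  m3 ⊆ --011,-00-1,0-0-1
  m5 ⊆ --101,-0-01,0--01
  m8 ⊆ --000,0-00-,01-0-
  m9 ⊆ 0--01,0-0-1,0-00-,01--1,01-0-
  m12 ⊆ 01-0- [E]
  m13 ⊆ --101,0--01,01--1,01-0-
  m15 ⊆ 01--1 [E]
  m16 ⊆ --000,-000-,1-0-0,100--
  m17 ⊆ -0-01,-00-1,-000-,10--1,100--
  m18 ⊆ 1-0-0,1-01-,100--
  m19 ⊆ --011,-00-1,1-01-,10--1,100--
  m23 ⊆ 10--1 [E]
  m24 ⊆ --000,1-0-0
  m27 ⊆ --011,1-01-
  m29 ⊆ --101 [E]
E = {--101, 01--1, 01-0-, 10--1}

4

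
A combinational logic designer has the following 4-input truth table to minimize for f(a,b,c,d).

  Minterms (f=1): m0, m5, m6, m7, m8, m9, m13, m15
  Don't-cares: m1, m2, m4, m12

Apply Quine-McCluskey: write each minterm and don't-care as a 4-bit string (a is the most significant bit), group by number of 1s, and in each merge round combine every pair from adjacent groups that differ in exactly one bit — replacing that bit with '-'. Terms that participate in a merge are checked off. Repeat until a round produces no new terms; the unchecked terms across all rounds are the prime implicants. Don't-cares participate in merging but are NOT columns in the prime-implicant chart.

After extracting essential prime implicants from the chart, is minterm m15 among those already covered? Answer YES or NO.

YES

size-2^0 implicants → 0000(✓)  0001(✓)  0010(✓)  0100(✓)  0101(✓)  0110(✓)  0111(✓)  1000(✓)  1001(✓)  1100(✓)  1101(✓)  1111(✓)
size-2^1 implicants → -000(✓)  -001(✓)  -100(✓)  -101(✓)  -111(✓)  0-00(✓)  0-01(✓)  0-10(✓)  00-0(✓)  000-(✓)  01-0(✓)  01-1(✓)  010-(✓)  011-(✓)  1-00(✓)  1-01(✓)  100-(✓)  11-1(✓)  110-(✓)
size-2^2 implicants → --00(✓)  --01(✓)  -00-(✓)  -1-1  -10-(✓)  0--0  0-0-(✓)  01--  1-0-(✓)
size-2^3 implicants → --0-
Unchecked terms (primes): --0-, -1-1, 0--0, 01--
Minterm coverage:
  m0 ⊆ --0-,0--0
  m5 ⊆ --0-,-1-1,01--
  m6 ⊆ 0--0,01--
  m7 ⊆ -1-1,01--
  m8 ⊆ --0- [E]
  m9 ⊆ --0- [E]
  m13 ⊆ --0-,-1-1
  m15 ⊆ -1-1 [E]
E = {--0-, -1-1}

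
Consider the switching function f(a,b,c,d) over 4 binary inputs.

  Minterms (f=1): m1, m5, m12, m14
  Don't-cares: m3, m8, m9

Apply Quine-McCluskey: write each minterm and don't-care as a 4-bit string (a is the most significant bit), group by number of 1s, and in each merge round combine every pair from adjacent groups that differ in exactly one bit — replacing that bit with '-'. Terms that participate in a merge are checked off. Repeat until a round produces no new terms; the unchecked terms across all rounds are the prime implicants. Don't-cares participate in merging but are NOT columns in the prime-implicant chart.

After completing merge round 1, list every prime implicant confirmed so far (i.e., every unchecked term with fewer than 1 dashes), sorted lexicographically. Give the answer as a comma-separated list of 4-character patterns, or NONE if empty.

Round 0: 0001✓ 0011✓ 0101✓ 1000✓ 1001✓ 1100✓ 1110✓
Round 1: -001 0-01 00-1 1-00 100- 11-0
PIs = {-001, 0-01, 00-1, 1-00, 100-, 11-0}

NONE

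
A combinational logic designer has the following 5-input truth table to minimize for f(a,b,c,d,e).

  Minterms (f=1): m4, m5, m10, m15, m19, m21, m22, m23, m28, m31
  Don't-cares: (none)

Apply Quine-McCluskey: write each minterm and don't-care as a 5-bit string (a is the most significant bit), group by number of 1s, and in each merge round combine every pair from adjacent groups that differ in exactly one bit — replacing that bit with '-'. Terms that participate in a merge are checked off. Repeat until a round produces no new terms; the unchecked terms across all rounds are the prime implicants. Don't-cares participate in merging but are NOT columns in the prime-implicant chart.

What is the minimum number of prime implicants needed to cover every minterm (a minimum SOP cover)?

7

[col 0] 00100*, 00101*, 01010, 01111*, 10011*, 10101*, 10110*, 10111*, 11100, 11111*
[col 1] -0101, -1111, 0010-, 1-111, 10-11, 101-1, 1011-
Prime implicants: -0101, -1111, 0010-, 01010, 1-111, 10-11, 101-1, 1011-, 11100
PI chart (minterm → PIs covering it):
  4 | 0010-  (sole → essential)
  5 | -0101,0010-
  10 | 01010  (sole → essential)
  15 | -1111  (sole → essential)
  19 | 10-11  (sole → essential)
  21 | -0101,101-1
  22 | 1011-  (sole → essential)
  23 | 1-111,10-11,101-1,1011-
  28 | 11100  (sole → essential)
  31 | -1111,1-111
Essential prime implicants: -1111, 0010-, 01010, 10-11, 1011-, 11100
Petrick residual → -0101
Minimum SOP uses 7 PIs: b'cd'e + bcde + a'b'cd' + a'bc'de' + ab'de + ab'cd + abcd'e'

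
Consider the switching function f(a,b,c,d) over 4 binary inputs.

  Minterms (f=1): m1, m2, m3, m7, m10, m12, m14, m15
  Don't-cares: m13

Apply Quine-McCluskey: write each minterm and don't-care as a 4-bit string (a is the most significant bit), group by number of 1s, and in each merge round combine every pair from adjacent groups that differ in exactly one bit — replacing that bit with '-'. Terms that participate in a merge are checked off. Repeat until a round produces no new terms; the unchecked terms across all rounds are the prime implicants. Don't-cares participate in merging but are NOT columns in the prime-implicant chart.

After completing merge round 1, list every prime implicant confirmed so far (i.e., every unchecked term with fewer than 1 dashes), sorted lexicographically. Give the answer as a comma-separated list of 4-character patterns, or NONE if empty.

NONE

Round 0: 0001✓ 0010✓ 0011✓ 0111✓ 1010✓ 1100✓ 1101✓ 1110✓ 1111✓
Round 1: -010 -111 0-11 00-1 001- 1-10 11-0✓ 11-1✓ 110-✓ 111-✓
Round 2: 11--
PIs = {-010, -111, 0-11, 00-1, 001-, 1-10, 11--}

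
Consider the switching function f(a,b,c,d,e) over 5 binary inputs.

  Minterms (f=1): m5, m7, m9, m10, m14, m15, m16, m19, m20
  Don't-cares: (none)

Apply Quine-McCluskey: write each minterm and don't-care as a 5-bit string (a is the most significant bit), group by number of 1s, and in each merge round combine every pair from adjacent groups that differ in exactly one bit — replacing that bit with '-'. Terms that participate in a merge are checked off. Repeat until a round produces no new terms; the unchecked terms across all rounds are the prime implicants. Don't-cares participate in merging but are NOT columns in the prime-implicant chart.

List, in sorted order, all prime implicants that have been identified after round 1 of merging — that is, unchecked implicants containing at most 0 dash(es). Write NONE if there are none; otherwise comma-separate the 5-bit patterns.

size-2^0 implicants → 00101(✓)  00111(✓)  01001  01010(✓)  01110(✓)  01111(✓)  10000(✓)  10011  10100(✓)
size-2^1 implicants → 0-111  001-1  01-10  0111-  10-00
Unchecked terms (primes): 0-111, 001-1, 01-10, 01001, 0111-, 10-00, 10011

01001, 10011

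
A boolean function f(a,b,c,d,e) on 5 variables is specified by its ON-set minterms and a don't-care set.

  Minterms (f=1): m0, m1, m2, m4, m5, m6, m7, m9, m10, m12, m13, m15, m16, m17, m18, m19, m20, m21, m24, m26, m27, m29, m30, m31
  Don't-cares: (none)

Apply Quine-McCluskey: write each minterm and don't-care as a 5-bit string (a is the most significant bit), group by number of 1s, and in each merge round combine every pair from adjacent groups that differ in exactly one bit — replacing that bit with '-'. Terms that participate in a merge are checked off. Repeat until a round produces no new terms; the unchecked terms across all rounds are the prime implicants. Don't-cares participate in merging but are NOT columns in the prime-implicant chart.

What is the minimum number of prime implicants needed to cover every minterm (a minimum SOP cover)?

9

[col 0] 00000*, 00001*, 00010*, 00100*, 00101*, 00110*, 00111*, 01001*, 01010*, 01100*, 01101*, 01111*, 10000*, 10001*, 10010*, 10011*, 10100*, 10101*, 11000*, 11010*, 11011*, 11101*, 11110*, 11111*
[col 1] -0000*, -0001*, -0010*, -0100*, -0101*, -1010*, -1101*, -1111*, 0-001*, 0-010*, 0-100*, 0-101*, 0-111*, 00-00*, 00-01*, 00-10*, 000-0*, 0000-*, 001-0*, 001-1*, 0010-*, 0011-*, 01-01*, 011-1*, 0110-*, 1-000*, 1-010*, 1-011*, 1-101*, 10-00*, 10-01*, 100-0*, 100-1*, 1000-*, 1001-*, 1010-*, 11-10*, 11-11*, 110-0*, 1101-*, 111-1*, 1111-*
[col 2] --010, --101, -0-00*, -0-01*, -00-0, -000-*, -010-*, -11-1, 0--01, 0-1-1, 0-10-, 00--0, 00-0-*, 001--, 1-0-0, 1-01-, 10-0-*, 100--, 11-1-
[col 3] -0-0-
Prime implicants: --010, --101, -0-0-, -00-0, -11-1, 0--01, 0-1-1, 0-10-, 00--0, 001--, 1-0-0, 1-01-, 100--, 11-1-
PI chart (minterm → PIs covering it):
  0 | -0-0-,-00-0,00--0
  1 | -0-0-,0--01
  2 | --010,-00-0,00--0
  4 | -0-0-,0-10-,00--0,001--
  5 | --101,-0-0-,0--01,0-1-1,0-10-,001--
  6 | 00--0,001--
  7 | 0-1-1,001--
  9 | 0--01  (sole → essential)
  10 | --010  (sole → essential)
  12 | 0-10-  (sole → essential)
  13 | --101,-11-1,0--01,0-1-1,0-10-
  15 | -11-1,0-1-1
  16 | -0-0-,-00-0,1-0-0,100--
  17 | -0-0-,100--
  18 | --010,-00-0,1-0-0,1-01-,100--
  19 | 1-01-,100--
  20 | -0-0-  (sole → essential)
  21 | --101,-0-0-
  24 | 1-0-0  (sole → essential)
  26 | --010,1-0-0,1-01-,11-1-
  27 | 1-01-,11-1-
  29 | --101,-11-1
  30 | 11-1-  (sole → essential)
  31 | -11-1,11-1-
Essential prime implicants: --010, -0-0-, 0--01, 0-10-, 1-0-0, 11-1-
Petrick residual → -11-1, 001--, 1-01-
Minimum SOP uses 9 PIs: c'de' + b'd' + bce + a'd'e + a'cd' + a'b'c + ac'e' + ac'd + abd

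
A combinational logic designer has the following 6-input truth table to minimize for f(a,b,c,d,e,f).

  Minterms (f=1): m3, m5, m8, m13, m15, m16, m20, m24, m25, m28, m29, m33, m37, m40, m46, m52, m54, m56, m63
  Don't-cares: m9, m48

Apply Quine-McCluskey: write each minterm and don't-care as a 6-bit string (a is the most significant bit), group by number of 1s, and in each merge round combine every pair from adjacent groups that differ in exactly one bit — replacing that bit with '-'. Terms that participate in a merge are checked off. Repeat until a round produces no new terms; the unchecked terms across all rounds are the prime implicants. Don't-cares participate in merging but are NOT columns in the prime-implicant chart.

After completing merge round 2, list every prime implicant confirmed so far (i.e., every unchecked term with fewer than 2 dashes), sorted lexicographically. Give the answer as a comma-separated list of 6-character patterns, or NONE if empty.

Round 0: 000011 000101✓ 001000✓ 001001✓ 001101✓ 001111✓ 010000✓ 010100✓ 011000✓ 011001✓ 011100✓ 011101✓ 100001✓ 100101✓ 101000✓ 101110 110000✓ 110100✓ 110110✓ 111000✓ 111111
Round 1: -00101 -01000✓ -10000✓ -10100✓ -11000✓ 0-1000✓ 0-1001✓ 0-1101✓ 00-101 001-01✓ 00100-✓ 0011-1 01-000✓ 01-100✓ 010-00✓ 011-00✓ 011-01✓ 01100-✓ 01110-✓ 1-1000✓ 100-01 11-000✓ 110-00✓ 1101-0
Round 2: --1000 -1-000 -10-00 0-1-01 0-100- 01--00 011-0-
PIs = {--1000, -00101, -1-000, -10-00, 0-1-01, 0-100-, 00-101, 000011, 0011-1, 01--00, 011-0-, 100-01, 101110, 1101-0, 111111}

-00101, 00-101, 000011, 0011-1, 100-01, 101110, 1101-0, 111111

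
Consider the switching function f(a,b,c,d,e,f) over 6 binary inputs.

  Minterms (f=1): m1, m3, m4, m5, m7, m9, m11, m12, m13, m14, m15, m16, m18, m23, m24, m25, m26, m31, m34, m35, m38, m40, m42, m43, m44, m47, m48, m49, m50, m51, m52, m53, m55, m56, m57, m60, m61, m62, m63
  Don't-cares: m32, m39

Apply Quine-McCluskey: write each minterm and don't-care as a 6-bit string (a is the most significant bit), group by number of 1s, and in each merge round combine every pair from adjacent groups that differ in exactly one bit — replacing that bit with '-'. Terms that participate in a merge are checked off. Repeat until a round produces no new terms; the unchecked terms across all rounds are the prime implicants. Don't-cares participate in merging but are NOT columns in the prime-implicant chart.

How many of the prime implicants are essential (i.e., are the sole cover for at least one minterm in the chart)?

8

size-2^0 implicants → 000001(✓)  000011(✓)  000100(✓)  000101(✓)  000111(✓)  001001(✓)  001011(✓)  001100(✓)  001101(✓)  001110(✓)  001111(✓)  010000(✓)  010010(✓)  010111(✓)  011000(✓)  011001(✓)  011010(✓)  011111(✓)  100000(✓)  100010(✓)  100011(✓)  100110(✓)  100111(✓)  101000(✓)  101010(✓)  101011(✓)  101100(✓)  101111(✓)  110000(✓)  110001(✓)  110010(✓)  110011(✓)  110100(✓)  110101(✓)  110111(✓)  111000(✓)  111001(✓)  111100(✓)  111101(✓)  111110(✓)  111111(✓)
size-2^1 implicants → -00011(✓)  -00111(✓)  -01011(✓)  -01100  -01111(✓)  -10000(✓)  -10010(✓)  -10111(✓)  -11000(✓)  -11001(✓)  -11111(✓)  0-0111(✓)  0-1001  0-1111(✓)  00-001(✓)  00-011(✓)  00-100(✓)  00-101(✓)  00-111(✓)  000-01(✓)  000-11(✓)  0000-1(✓)  0001-1(✓)  00010-(✓)  001-01(✓)  001-11(✓)  0010-1(✓)  0011-0(✓)  0011-1(✓)  00110-(✓)  00111-(✓)  01-000(✓)  01-010(✓)  01-111(✓)  0100-0(✓)  0110-0(✓)  01100-(✓)  1-0000(✓)  1-0010(✓)  1-0011(✓)  1-0111(✓)  1-1000(✓)  1-1100(✓)  1-1111(✓)  10-000(✓)  10-010(✓)  10-011(✓)  10-111(✓)  100-10(✓)  100-11(✓)  1000-0(✓)  10001-(✓)  10011-(✓)  101-00(✓)  101-11(✓)  1010-0(✓)  10101-(✓)  11-000(✓)  11-001(✓)  11-100(✓)  11-101(✓)  11-111(✓)  110-00(✓)  110-01(✓)  110-11(✓)  1100-0(✓)  1100-1(✓)  11000-(✓)  11001-(✓)  1101-1(✓)  11010-(✓)  111-00(✓)  111-01(✓)  11100-(✓)  1111-0(✓)  1111-1(✓)  11110-(✓)  11111-(✓)
size-2^2 implicants → --0111(✓)  --1111(✓)  -0-011(✓)  -0-111(✓)  -00-11(✓)  -01-11(✓)  -1-000  -1-111(✓)  -100-0  -1100-  0--111(✓)  00--01(✓)  00--11(✓)  00-0-1(✓)  00-1-1(✓)  00-10-  000--1(✓)  001--1(✓)  0011--  01-0-0  1--000  1--111(✓)  1-0-11  1-00-0  1-001-  1-1-00  10--11(✓)  10-0-0  10-01-  100-1-  11--00(✓)  11--01(✓)  11-00-(✓)  11-1-1  11-10-(✓)  110--1  110-0-(✓)  1100--  111-0-(✓)  1111--
size-2^3 implicants → ---111  -0--11  00---1  11--0-
Unchecked terms (primes): ---111, -0--11, -01100, -1-000, -100-0, -1100-, 0-1001, 00---1, 00-10-, 0011--, 01-0-0, 1--000, 1-0-11, 1-00-0, 1-001-, 1-1-00, 10-0-0, 10-01-, 100-1-, 11--0-, 11-1-1, 110--1, 1100--, 1111--
Minterm coverage:
  m1 ⊆ 00---1 [E]
  m3 ⊆ -0--11,00---1
  m4 ⊆ 00-10- [E]
  m5 ⊆ 00---1,00-10-
  m7 ⊆ ---111,-0--11,00---1
  m9 ⊆ 0-1001,00---1
  m11 ⊆ -0--11,00---1
  m12 ⊆ -01100,00-10-,0011--
  m13 ⊆ 00---1,00-10-,0011--
  m14 ⊆ 0011-- [E]
  m15 ⊆ ---111,-0--11,00---1,0011--
  m16 ⊆ -1-000,-100-0,01-0-0
  m18 ⊆ -100-0,01-0-0
  m23 ⊆ ---111 [E]
  m24 ⊆ -1-000,-1100-,01-0-0
  m25 ⊆ -1100-,0-1001
  m26 ⊆ 01-0-0 [E]
  m31 ⊆ ---111 [E]
  m34 ⊆ 1-00-0,1-001-,10-0-0,10-01-,100-1-
  m35 ⊆ -0--11,1-0-11,1-001-,10-01-,100-1-
  m38 ⊆ 100-1- [E]
  m40 ⊆ 1--000,1-1-00,10-0-0
  m42 ⊆ 10-0-0,10-01-
  m43 ⊆ -0--11,10-01-
  m44 ⊆ -01100,1-1-00
  m47 ⊆ ---111,-0--11
  m48 ⊆ -1-000,-100-0,1--000,1-00-0,11--0-,1100--
  m49 ⊆ 11--0-,110--1,1100--
  m50 ⊆ -100-0,1-00-0,1-001-,1100--
  m51 ⊆ 1-0-11,1-001-,110--1,1100--
  m52 ⊆ 11--0- [E]
  m53 ⊆ 11--0-,11-1-1,110--1
  m55 ⊆ ---111,1-0-11,11-1-1,110--1
  m56 ⊆ -1-000,-1100-,1--000,1-1-00,11--0-
  m57 ⊆ -1100-,11--0-
  m60 ⊆ 1-1-00,11--0-,1111--
  m61 ⊆ 11--0-,11-1-1,1111--
  m62 ⊆ 1111-- [E]
  m63 ⊆ ---111,11-1-1,1111--
E = {---111, 00---1, 00-10-, 0011--, 01-0-0, 100-1-, 11--0-, 1111--}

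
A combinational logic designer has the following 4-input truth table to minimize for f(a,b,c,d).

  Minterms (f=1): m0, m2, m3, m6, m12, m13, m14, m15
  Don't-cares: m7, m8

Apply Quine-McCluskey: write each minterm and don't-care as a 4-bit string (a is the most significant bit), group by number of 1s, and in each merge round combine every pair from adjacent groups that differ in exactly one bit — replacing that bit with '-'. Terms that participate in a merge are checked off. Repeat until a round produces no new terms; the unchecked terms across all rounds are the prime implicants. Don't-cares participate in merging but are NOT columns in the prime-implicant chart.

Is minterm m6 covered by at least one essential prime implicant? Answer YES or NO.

[col 0] 0000*, 0010*, 0011*, 0110*, 0111*, 1000*, 1100*, 1101*, 1110*, 1111*
[col 1] -000, -110*, -111*, 0-10*, 0-11*, 00-0, 001-*, 011-*, 1-00, 11-0*, 11-1*, 110-*, 111-*
[col 2] -11-, 0-1-, 11--
Prime implicants: -000, -11-, 0-1-, 00-0, 1-00, 11--
PI chart (minterm → PIs covering it):
  0 | -000,00-0
  2 | 0-1-,00-0
  3 | 0-1-  (sole → essential)
  6 | -11-,0-1-
  12 | 1-00,11--
  13 | 11--  (sole → essential)
  14 | -11-,11--
  15 | -11-,11--
Essential prime implicants: 0-1-, 11--

YES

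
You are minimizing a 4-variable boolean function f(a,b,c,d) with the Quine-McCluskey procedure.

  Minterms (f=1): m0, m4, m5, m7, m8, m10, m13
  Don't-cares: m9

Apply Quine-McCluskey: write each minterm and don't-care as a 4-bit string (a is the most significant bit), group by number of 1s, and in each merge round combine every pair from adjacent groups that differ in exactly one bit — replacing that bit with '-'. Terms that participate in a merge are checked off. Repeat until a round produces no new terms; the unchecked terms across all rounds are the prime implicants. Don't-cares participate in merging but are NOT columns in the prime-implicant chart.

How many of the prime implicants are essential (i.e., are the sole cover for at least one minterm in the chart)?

Round 0: 0000✓ 0100✓ 0101✓ 0111✓ 1000✓ 1001✓ 1010✓ 1101✓
Round 1: -000 -101 0-00 01-1 010- 1-01 10-0 100-
PIs = {-000, -101, 0-00, 01-1, 010-, 1-01, 10-0, 100-}
Coverage chart:
  m0: -000,0-00
  m4: 0-00,010-
  m5: -101,01-1,010-
  m7: 01-1 ←essential
  m8: -000,10-0,100-
  m10: 10-0 ←essential
  m13: -101,1-01
Essential: 01-1, 10-0

2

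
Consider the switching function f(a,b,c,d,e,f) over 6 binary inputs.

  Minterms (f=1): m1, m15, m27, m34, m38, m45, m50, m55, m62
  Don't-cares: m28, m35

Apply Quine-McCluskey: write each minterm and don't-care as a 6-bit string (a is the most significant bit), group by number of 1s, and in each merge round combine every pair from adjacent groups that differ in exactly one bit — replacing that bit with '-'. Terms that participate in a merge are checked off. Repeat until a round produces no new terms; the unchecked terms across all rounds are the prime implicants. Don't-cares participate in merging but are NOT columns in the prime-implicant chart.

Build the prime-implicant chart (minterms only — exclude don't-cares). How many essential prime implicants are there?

[col 0] 000001, 001111, 011011, 011100, 100010*, 100011*, 100110*, 101101, 110010*, 110111, 111110
[col 1] 1-0010, 100-10, 10001-
Prime implicants: 000001, 001111, 011011, 011100, 1-0010, 100-10, 10001-, 101101, 110111, 111110
PI chart (minterm → PIs covering it):
  1 | 000001  (sole → essential)
  15 | 001111  (sole → essential)
  27 | 011011  (sole → essential)
  34 | 1-0010,100-10,10001-
  38 | 100-10  (sole → essential)
  45 | 101101  (sole → essential)
  50 | 1-0010  (sole → essential)
  55 | 110111  (sole → essential)
  62 | 111110  (sole → essential)
Essential prime implicants: 000001, 001111, 011011, 1-0010, 100-10, 101101, 110111, 111110

8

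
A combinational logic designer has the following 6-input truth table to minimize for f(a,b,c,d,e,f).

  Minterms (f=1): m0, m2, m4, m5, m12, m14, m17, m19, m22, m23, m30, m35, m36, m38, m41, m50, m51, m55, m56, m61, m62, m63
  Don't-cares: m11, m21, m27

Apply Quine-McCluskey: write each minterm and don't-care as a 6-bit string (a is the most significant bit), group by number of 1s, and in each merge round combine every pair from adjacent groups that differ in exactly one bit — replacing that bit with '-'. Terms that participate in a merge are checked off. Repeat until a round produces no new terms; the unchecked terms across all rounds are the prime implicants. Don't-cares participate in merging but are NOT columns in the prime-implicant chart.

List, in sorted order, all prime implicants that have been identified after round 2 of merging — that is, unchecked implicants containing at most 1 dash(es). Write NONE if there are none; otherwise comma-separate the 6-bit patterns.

-00100, -11110, 0-0101, 0-1011, 0-1110, 00-100, 000-00, 0000-0, 00010-, 0011-0, 01-011, 01-110, 01011-, 1-0011, 1001-0, 101001, 11-111, 11001-, 111000, 1111-1, 11111-

size-2^0 implicants → 000000(✓)  000010(✓)  000100(✓)  000101(✓)  001011(✓)  001100(✓)  001110(✓)  010001(✓)  010011(✓)  010101(✓)  010110(✓)  010111(✓)  011011(✓)  011110(✓)  100011(✓)  100100(✓)  100110(✓)  101001  110010(✓)  110011(✓)  110111(✓)  111000  111101(✓)  111110(✓)  111111(✓)
size-2^1 implicants → -00100  -10011(✓)  -10111(✓)  -11110  0-0101  0-1011  0-1110  00-100  000-00  0000-0  00010-  0011-0  01-011  01-110  010-01(✓)  010-11(✓)  0100-1(✓)  0101-1(✓)  01011-  1-0011  1001-0  11-111  110-11(✓)  11001-  1111-1  11111-
size-2^2 implicants → -10-11  010--1
Unchecked terms (primes): -00100, -10-11, -11110, 0-0101, 0-1011, 0-1110, 00-100, 000-00, 0000-0, 00010-, 0011-0, 01-011, 01-110, 010--1, 01011-, 1-0011, 1001-0, 101001, 11-111, 11001-, 111000, 1111-1, 11111-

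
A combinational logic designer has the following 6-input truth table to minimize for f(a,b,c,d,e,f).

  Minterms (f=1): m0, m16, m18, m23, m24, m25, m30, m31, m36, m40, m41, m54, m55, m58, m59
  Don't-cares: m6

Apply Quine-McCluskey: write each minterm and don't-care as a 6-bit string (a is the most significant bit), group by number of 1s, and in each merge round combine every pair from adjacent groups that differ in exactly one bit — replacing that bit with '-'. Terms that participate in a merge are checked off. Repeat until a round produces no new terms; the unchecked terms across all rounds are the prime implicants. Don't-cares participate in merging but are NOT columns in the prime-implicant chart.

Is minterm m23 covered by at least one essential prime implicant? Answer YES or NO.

NO

size-2^0 implicants → 000000(✓)  000110  010000(✓)  010010(✓)  010111(✓)  011000(✓)  011001(✓)  011110(✓)  011111(✓)  100100  101000(✓)  101001(✓)  110110(✓)  110111(✓)  111010(✓)  111011(✓)
size-2^1 implicants → -10111  0-0000  01-000  01-111  0100-0  01100-  01111-  10100-  11011-  11101-
Unchecked terms (primes): -10111, 0-0000, 000110, 01-000, 01-111, 0100-0, 01100-, 01111-, 100100, 10100-, 11011-, 11101-
Minterm coverage:
  m0 ⊆ 0-0000 [E]
  m16 ⊆ 0-0000,01-000,0100-0
  m18 ⊆ 0100-0 [E]
  m23 ⊆ -10111,01-111
  m24 ⊆ 01-000,01100-
  m25 ⊆ 01100- [E]
  m30 ⊆ 01111- [E]
  m31 ⊆ 01-111,01111-
  m36 ⊆ 100100 [E]
  m40 ⊆ 10100- [E]
  m41 ⊆ 10100- [E]
  m54 ⊆ 11011- [E]
  m55 ⊆ -10111,11011-
  m58 ⊆ 11101- [E]
  m59 ⊆ 11101- [E]
E = {0-0000, 0100-0, 01100-, 01111-, 100100, 10100-, 11011-, 11101-}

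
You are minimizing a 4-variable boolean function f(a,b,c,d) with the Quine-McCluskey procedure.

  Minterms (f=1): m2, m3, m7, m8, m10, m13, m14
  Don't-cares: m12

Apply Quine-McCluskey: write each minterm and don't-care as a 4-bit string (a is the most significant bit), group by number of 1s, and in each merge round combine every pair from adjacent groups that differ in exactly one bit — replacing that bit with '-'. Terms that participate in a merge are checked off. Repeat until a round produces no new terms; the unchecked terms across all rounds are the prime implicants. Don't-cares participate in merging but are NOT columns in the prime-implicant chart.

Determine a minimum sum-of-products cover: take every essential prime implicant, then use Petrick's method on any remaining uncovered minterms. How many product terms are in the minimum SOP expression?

4

size-2^0 implicants → 0010(✓)  0011(✓)  0111(✓)  1000(✓)  1010(✓)  1100(✓)  1101(✓)  1110(✓)
size-2^1 implicants → -010  0-11  001-  1-00(✓)  1-10(✓)  10-0(✓)  11-0(✓)  110-
size-2^2 implicants → 1--0
Unchecked terms (primes): -010, 0-11, 001-, 1--0, 110-
Minterm coverage:
  m2 ⊆ -010,001-
  m3 ⊆ 0-11,001-
  m7 ⊆ 0-11 [E]
  m8 ⊆ 1--0 [E]
  m10 ⊆ -010,1--0
  m13 ⊆ 110- [E]
  m14 ⊆ 1--0 [E]
E = {0-11, 1--0, 110-}
Petrick residual → -010
Cover = b'cd' + a'cd + ad' + abc'  |cover|=4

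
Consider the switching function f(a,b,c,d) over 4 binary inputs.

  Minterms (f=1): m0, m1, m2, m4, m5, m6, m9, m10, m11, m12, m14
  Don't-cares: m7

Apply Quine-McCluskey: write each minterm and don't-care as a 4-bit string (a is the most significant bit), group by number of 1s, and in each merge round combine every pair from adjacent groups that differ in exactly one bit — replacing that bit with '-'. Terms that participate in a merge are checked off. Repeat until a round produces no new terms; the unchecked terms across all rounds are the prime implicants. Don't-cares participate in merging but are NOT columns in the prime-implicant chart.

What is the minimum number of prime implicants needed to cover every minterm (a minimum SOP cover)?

[col 0] 0000*, 0001*, 0010*, 0100*, 0101*, 0110*, 0111*, 1001*, 1010*, 1011*, 1100*, 1110*
[col 1] -001, -010*, -100*, -110*, 0-00*, 0-01*, 0-10*, 00-0*, 000-*, 01-0*, 01-1*, 010-*, 011-*, 1-10*, 10-1, 101-, 11-0*
[col 2] --10, -1-0, 0--0, 0-0-, 01--
Prime implicants: --10, -001, -1-0, 0--0, 0-0-, 01--, 10-1, 101-
PI chart (minterm → PIs covering it):
  0 | 0--0,0-0-
  1 | -001,0-0-
  2 | --10,0--0
  4 | -1-0,0--0,0-0-,01--
  5 | 0-0-,01--
  6 | --10,-1-0,0--0,01--
  9 | -001,10-1
  10 | --10,101-
  11 | 10-1,101-
  12 | -1-0  (sole → essential)
  14 | --10,-1-0
Essential prime implicants: -1-0
Petrick residual → --10, 0-0-, 10-1
Minimum SOP uses 4 PIs: cd' + bd' + a'c' + ab'd

4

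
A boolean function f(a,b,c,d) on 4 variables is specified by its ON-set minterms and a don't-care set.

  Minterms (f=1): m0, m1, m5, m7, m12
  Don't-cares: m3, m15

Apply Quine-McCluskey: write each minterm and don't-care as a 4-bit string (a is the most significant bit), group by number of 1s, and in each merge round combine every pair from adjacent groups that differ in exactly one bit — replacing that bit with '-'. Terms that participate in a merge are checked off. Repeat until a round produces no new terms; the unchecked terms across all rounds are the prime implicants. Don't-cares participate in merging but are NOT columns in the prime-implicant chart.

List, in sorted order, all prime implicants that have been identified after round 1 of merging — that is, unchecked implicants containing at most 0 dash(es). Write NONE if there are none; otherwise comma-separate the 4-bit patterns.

1100

[col 0] 0000*, 0001*, 0011*, 0101*, 0111*, 1100, 1111*
[col 1] -111, 0-01*, 0-11*, 00-1*, 000-, 01-1*
[col 2] 0--1
Prime implicants: -111, 0--1, 000-, 1100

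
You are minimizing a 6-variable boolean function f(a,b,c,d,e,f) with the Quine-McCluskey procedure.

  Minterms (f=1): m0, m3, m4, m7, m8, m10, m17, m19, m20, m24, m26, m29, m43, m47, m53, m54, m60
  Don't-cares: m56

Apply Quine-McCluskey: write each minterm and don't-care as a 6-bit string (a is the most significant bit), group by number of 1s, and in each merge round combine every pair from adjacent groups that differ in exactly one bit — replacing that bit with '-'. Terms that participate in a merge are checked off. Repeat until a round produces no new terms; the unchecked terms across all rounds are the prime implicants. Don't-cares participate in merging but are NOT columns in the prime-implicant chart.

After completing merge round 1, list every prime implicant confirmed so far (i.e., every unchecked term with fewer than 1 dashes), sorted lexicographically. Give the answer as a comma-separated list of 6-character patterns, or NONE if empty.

011101, 110101, 110110

[col 0] 000000*, 000011*, 000100*, 000111*, 001000*, 001010*, 010001*, 010011*, 010100*, 011000*, 011010*, 011101, 101011*, 101111*, 110101, 110110, 111000*, 111100*
[col 1] -11000, 0-0011, 0-0100, 0-1000*, 0-1010*, 00-000, 000-00, 000-11, 0010-0*, 0100-1, 0110-0*, 101-11, 111-00
[col 2] 0-10-0
Prime implicants: -11000, 0-0011, 0-0100, 0-10-0, 00-000, 000-00, 000-11, 0100-1, 011101, 101-11, 110101, 110110, 111-00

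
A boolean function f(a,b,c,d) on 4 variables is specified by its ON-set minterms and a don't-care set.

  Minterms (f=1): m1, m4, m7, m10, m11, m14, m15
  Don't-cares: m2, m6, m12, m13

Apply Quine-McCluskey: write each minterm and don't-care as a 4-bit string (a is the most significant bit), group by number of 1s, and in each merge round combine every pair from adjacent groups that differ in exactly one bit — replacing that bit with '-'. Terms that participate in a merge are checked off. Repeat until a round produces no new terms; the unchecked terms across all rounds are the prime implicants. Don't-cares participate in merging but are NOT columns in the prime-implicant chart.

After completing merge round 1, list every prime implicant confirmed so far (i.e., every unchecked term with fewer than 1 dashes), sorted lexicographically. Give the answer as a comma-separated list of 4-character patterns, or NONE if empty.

Round 0: 0001 0010✓ 0100✓ 0110✓ 0111✓ 1010✓ 1011✓ 1100✓ 1101✓ 1110✓ 1111✓
Round 1: -010✓ -100✓ -110✓ -111✓ 0-10✓ 01-0✓ 011-✓ 1-10✓ 1-11✓ 101-✓ 11-0✓ 11-1✓ 110-✓ 111-✓
Round 2: --10 -1-0 -11- 1-1- 11--
PIs = {--10, -1-0, -11-, 0001, 1-1-, 11--}

0001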